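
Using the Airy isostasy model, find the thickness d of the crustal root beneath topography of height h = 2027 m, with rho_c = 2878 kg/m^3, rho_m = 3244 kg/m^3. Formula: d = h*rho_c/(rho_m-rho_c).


rho_m - rho_c = 3244 - 2878 = 366
d = 2027 * 2878 / 366
= 5833706 / 366
= 15939.09 m

15939.09


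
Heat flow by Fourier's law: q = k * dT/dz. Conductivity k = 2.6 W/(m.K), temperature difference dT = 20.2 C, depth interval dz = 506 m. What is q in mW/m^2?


q = k * dT / dz * 1000
= 2.6 * 20.2 / 506 * 1000
= 0.103794 * 1000
= 103.7945 mW/m^2

103.7945


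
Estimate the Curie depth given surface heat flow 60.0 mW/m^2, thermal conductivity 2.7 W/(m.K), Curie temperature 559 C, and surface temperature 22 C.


T_Curie - T_surf = 559 - 22 = 537 C
Convert q to W/m^2: 60.0 mW/m^2 = 0.06 W/m^2
d = 537 * 2.7 / 0.06 = 24165.0 m

24165.0


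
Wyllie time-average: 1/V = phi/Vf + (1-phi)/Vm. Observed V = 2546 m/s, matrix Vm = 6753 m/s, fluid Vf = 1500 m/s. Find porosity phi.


1/V - 1/Vm = 1/2546 - 1/6753 = 0.00024469
1/Vf - 1/Vm = 1/1500 - 1/6753 = 0.00051858
phi = 0.00024469 / 0.00051858 = 0.4718

0.4718


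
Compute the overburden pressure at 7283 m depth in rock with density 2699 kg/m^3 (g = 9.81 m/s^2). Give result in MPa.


P = rho * g * z / 1e6
= 2699 * 9.81 * 7283 / 1e6
= 192833374.77 / 1e6
= 192.8334 MPa

192.8334


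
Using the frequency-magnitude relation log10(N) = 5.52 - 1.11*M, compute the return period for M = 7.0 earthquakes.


log10(N) = 5.52 - 1.11*7.0 = -2.25
N = 10^-2.25 = 0.005623
T = 1/N = 1/0.005623 = 177.8279 years

177.8279


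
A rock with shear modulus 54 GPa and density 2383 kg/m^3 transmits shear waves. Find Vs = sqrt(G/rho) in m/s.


Convert G to Pa: G = 54e9 Pa
Compute G/rho = 54e9 / 2383 = 22660511.9597
Vs = sqrt(22660511.9597) = 4760.31 m/s

4760.31


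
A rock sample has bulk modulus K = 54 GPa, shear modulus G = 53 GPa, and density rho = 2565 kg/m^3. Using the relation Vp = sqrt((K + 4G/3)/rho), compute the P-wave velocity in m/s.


First compute the effective modulus:
K + 4G/3 = 54e9 + 4*53e9/3 = 124666666666.67 Pa
Then divide by density:
124666666666.67 / 2565 = 48602988.9539 Pa/(kg/m^3)
Take the square root:
Vp = sqrt(48602988.9539) = 6971.58 m/s

6971.58


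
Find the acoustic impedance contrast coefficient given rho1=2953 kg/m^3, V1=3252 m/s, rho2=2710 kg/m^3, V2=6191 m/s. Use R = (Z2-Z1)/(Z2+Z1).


Z1 = 2953 * 3252 = 9603156
Z2 = 2710 * 6191 = 16777610
R = (16777610 - 9603156) / (16777610 + 9603156) = 7174454 / 26380766 = 0.272

0.272


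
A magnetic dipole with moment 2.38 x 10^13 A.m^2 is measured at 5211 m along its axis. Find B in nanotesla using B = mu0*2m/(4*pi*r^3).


m = 2.38 x 10^13 = 23800000000000 A.m^2
2m = 47600000000000 A.m^2
r^3 = 5211^3 = 141502208931
B = (4pi*10^-7) * 47600000000000 / (4*pi * 141502208931) * 1e9
= 59815924.12435 / 1778169200177.43 * 1e9
= 33639.0508 nT

33639.0508


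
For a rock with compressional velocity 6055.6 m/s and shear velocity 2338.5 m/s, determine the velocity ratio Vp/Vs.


Vp/Vs = 6055.6 / 2338.5
= 2.5895

2.5895


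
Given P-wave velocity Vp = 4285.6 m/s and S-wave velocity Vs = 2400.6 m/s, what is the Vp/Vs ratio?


Vp/Vs = 4285.6 / 2400.6
= 1.7852

1.7852


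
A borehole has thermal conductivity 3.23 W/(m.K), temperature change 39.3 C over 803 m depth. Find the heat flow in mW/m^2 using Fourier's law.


q = k * dT / dz * 1000
= 3.23 * 39.3 / 803 * 1000
= 0.158081 * 1000
= 158.0809 mW/m^2

158.0809


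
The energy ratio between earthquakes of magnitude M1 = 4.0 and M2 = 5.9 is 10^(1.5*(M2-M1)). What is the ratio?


M2 - M1 = 5.9 - 4.0 = 1.9
1.5 * 1.9 = 2.85
ratio = 10^2.85 = 707.95

707.95


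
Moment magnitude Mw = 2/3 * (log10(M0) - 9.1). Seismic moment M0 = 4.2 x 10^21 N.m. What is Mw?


log10(M0) = log10(4.2 x 10^21) = 21.6232
Mw = 2/3 * (21.6232 - 9.1)
= 2/3 * 12.5232
= 8.35

8.35


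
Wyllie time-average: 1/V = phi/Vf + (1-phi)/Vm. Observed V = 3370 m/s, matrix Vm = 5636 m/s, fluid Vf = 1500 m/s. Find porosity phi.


1/V - 1/Vm = 1/3370 - 1/5636 = 0.00011931
1/Vf - 1/Vm = 1/1500 - 1/5636 = 0.00048924
phi = 0.00011931 / 0.00048924 = 0.2439

0.2439


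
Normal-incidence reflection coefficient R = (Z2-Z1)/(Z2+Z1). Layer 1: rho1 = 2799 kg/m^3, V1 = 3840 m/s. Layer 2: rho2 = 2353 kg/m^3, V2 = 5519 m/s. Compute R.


Z1 = 2799 * 3840 = 10748160
Z2 = 2353 * 5519 = 12986207
R = (12986207 - 10748160) / (12986207 + 10748160) = 2238047 / 23734367 = 0.0943

0.0943


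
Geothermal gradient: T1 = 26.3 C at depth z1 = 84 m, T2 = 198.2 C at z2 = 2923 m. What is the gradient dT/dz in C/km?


dT = 198.2 - 26.3 = 171.9 C
dz = 2923 - 84 = 2839 m
gradient = dT/dz * 1000 = 171.9/2839 * 1000 = 60.5495 C/km

60.5495


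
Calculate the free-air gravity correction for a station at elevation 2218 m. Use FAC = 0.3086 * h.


FAC = 0.3086 * h
= 0.3086 * 2218
= 684.4748 mGal

684.4748


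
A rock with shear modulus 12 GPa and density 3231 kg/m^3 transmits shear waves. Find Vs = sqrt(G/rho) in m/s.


Convert G to Pa: G = 12e9 Pa
Compute G/rho = 12e9 / 3231 = 3714020.4271
Vs = sqrt(3714020.4271) = 1927.18 m/s

1927.18


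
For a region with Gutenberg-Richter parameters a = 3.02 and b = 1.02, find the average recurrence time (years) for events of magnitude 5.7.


log10(N) = 3.02 - 1.02*5.7 = -2.794
N = 10^-2.794 = 0.001607
T = 1/N = 1/0.001607 = 622.3003 years

622.3003


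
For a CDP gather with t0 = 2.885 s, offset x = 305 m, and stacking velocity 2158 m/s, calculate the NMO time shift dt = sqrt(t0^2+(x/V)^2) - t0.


x/Vnmo = 305/2158 = 0.141335
(x/Vnmo)^2 = 0.019975
t0^2 = 8.323225
sqrt(8.323225 + 0.019975) = 2.88846
dt = 2.88846 - 2.885 = 0.00346

0.00346


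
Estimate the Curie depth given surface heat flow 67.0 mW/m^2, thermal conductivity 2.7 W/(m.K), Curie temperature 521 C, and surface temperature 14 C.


T_Curie - T_surf = 521 - 14 = 507 C
Convert q to W/m^2: 67.0 mW/m^2 = 0.067 W/m^2
d = 507 * 2.7 / 0.067 = 20431.34 m

20431.34


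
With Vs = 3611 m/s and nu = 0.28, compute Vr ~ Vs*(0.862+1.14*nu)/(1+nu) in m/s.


Numerator factor = 0.862 + 1.14*0.28 = 1.1812
Denominator = 1 + 0.28 = 1.28
Vr = 3611 * 1.1812 / 1.28 = 3332.28 m/s

3332.28


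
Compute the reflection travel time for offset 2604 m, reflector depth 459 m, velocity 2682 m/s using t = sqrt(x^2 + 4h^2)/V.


x^2 + 4h^2 = 2604^2 + 4*459^2 = 6780816 + 842724 = 7623540
sqrt(7623540) = 2761.0759
t = 2761.0759 / 2682 = 1.0295 s

1.0295


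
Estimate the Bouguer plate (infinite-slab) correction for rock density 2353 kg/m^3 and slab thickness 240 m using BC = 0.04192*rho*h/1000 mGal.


BC = 0.04192 * rho * h / 1000
= 0.04192 * 2353 * 240 / 1000
= 23.6731 mGal

23.6731


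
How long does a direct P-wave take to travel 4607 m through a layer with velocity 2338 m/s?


t = x / V
= 4607 / 2338
= 1.9705 s

1.9705


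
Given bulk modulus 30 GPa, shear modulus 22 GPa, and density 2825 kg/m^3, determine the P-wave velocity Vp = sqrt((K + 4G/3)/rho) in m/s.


First compute the effective modulus:
K + 4G/3 = 30e9 + 4*22e9/3 = 59333333333.33 Pa
Then divide by density:
59333333333.33 / 2825 = 21002949.8525 Pa/(kg/m^3)
Take the square root:
Vp = sqrt(21002949.8525) = 4582.9 m/s

4582.9


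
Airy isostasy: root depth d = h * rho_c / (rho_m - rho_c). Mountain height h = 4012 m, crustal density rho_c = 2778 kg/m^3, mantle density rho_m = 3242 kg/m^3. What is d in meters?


rho_m - rho_c = 3242 - 2778 = 464
d = 4012 * 2778 / 464
= 11145336 / 464
= 24020.12 m

24020.12


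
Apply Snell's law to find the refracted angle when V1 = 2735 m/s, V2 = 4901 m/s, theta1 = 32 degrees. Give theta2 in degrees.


sin(theta1) = sin(32 deg) = 0.529919
sin(theta2) = V2/V1 * sin(theta1) = 4901/2735 * 0.529919 = 0.949592
theta2 = arcsin(0.949592) = 71.7304 degrees

71.7304


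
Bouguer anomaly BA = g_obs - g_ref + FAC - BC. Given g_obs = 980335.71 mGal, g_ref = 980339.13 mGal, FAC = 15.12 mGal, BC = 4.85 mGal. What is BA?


BA = g_obs - g_ref + FAC - BC
= 980335.71 - 980339.13 + 15.12 - 4.85
= 6.85 mGal

6.85


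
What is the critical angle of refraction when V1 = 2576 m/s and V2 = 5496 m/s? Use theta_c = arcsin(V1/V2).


V1/V2 = 2576/5496 = 0.468705
theta_c = arcsin(0.468705) = 27.9502 degrees

27.9502


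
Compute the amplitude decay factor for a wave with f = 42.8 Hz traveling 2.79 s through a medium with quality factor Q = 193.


pi*f*t/Q = pi*42.8*2.79/193 = 1.943751
A/A0 = exp(-1.943751) = 0.143166

0.143166


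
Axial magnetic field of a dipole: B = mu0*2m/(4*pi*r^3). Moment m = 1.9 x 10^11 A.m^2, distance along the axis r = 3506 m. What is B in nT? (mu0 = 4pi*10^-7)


m = 1.9 x 10^11 = 190000000000 A.m^2
2m = 380000000000 A.m^2
r^3 = 3506^3 = 43095878216
B = (4pi*10^-7) * 380000000000 / (4*pi * 43095878216) * 1e9
= 477522.083346 / 541558777613.54 * 1e9
= 881.7549 nT

881.7549


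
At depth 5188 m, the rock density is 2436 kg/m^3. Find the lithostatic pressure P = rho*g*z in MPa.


P = rho * g * z / 1e6
= 2436 * 9.81 * 5188 / 1e6
= 123978466.08 / 1e6
= 123.9785 MPa

123.9785


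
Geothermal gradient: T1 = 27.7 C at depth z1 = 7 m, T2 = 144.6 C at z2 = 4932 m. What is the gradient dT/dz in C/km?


dT = 144.6 - 27.7 = 116.9 C
dz = 4932 - 7 = 4925 m
gradient = dT/dz * 1000 = 116.9/4925 * 1000 = 23.736 C/km

23.736


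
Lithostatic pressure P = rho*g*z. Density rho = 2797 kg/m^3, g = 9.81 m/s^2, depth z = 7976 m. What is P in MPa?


P = rho * g * z / 1e6
= 2797 * 9.81 * 7976 / 1e6
= 218850034.32 / 1e6
= 218.85 MPa

218.85


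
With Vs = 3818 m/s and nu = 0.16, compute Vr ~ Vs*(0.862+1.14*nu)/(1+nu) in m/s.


Numerator factor = 0.862 + 1.14*0.16 = 1.0444
Denominator = 1 + 0.16 = 1.16
Vr = 3818 * 1.0444 / 1.16 = 3437.52 m/s

3437.52


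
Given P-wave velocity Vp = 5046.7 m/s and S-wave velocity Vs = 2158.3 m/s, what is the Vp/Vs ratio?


Vp/Vs = 5046.7 / 2158.3
= 2.3383

2.3383


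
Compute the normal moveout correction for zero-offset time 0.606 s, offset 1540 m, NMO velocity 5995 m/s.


x/Vnmo = 1540/5995 = 0.256881
(x/Vnmo)^2 = 0.065988
t0^2 = 0.367236
sqrt(0.367236 + 0.065988) = 0.658197
dt = 0.658197 - 0.606 = 0.052197

0.052197


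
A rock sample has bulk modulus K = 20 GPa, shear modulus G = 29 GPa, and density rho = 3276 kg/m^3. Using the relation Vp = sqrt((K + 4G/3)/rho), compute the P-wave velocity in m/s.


First compute the effective modulus:
K + 4G/3 = 20e9 + 4*29e9/3 = 58666666666.67 Pa
Then divide by density:
58666666666.67 / 3276 = 17908017.908 Pa/(kg/m^3)
Take the square root:
Vp = sqrt(17908017.908) = 4231.79 m/s

4231.79


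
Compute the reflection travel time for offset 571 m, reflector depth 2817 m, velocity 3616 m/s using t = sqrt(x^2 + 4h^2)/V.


x^2 + 4h^2 = 571^2 + 4*2817^2 = 326041 + 31741956 = 32067997
sqrt(32067997) = 5662.8612
t = 5662.8612 / 3616 = 1.5661 s

1.5661


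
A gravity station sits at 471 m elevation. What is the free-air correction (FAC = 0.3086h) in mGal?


FAC = 0.3086 * h
= 0.3086 * 471
= 145.3506 mGal

145.3506


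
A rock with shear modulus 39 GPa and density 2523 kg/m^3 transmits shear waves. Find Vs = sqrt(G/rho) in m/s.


Convert G to Pa: G = 39e9 Pa
Compute G/rho = 39e9 / 2523 = 15457788.3472
Vs = sqrt(15457788.3472) = 3931.64 m/s

3931.64


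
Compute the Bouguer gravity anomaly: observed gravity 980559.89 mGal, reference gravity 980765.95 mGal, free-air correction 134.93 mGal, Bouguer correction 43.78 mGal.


BA = g_obs - g_ref + FAC - BC
= 980559.89 - 980765.95 + 134.93 - 43.78
= -114.91 mGal

-114.91


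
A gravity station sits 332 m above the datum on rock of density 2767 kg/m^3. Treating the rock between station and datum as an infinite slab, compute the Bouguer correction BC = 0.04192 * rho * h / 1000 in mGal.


BC = 0.04192 * rho * h / 1000
= 0.04192 * 2767 * 332 / 1000
= 38.5096 mGal

38.5096


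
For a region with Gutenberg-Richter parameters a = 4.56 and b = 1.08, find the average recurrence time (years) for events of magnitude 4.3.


log10(N) = 4.56 - 1.08*4.3 = -0.084
N = 10^-0.084 = 0.824138
T = 1/N = 1/0.824138 = 1.2134 years

1.2134


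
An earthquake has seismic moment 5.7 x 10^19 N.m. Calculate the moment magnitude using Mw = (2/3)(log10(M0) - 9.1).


log10(M0) = log10(5.7 x 10^19) = 19.7559
Mw = 2/3 * (19.7559 - 9.1)
= 2/3 * 10.6559
= 7.1

7.1


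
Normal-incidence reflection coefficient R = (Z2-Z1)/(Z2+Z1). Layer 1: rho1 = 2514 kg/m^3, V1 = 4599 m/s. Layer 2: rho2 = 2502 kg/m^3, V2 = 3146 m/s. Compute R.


Z1 = 2514 * 4599 = 11561886
Z2 = 2502 * 3146 = 7871292
R = (7871292 - 11561886) / (7871292 + 11561886) = -3690594 / 19433178 = -0.1899

-0.1899


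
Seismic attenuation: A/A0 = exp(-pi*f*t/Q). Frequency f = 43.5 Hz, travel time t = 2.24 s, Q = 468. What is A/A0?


pi*f*t/Q = pi*43.5*2.24/468 = 0.654096
A/A0 = exp(-0.654096) = 0.519912

0.519912


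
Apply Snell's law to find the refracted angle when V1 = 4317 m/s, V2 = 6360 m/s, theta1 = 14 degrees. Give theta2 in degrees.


sin(theta1) = sin(14 deg) = 0.241922
sin(theta2) = V2/V1 * sin(theta1) = 6360/4317 * 0.241922 = 0.35641
theta2 = arcsin(0.35641) = 20.8799 degrees

20.8799


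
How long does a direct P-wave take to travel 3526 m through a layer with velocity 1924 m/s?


t = x / V
= 3526 / 1924
= 1.8326 s

1.8326


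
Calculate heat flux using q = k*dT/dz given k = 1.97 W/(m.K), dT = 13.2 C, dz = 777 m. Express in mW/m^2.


q = k * dT / dz * 1000
= 1.97 * 13.2 / 777 * 1000
= 0.033467 * 1000
= 33.4672 mW/m^2

33.4672


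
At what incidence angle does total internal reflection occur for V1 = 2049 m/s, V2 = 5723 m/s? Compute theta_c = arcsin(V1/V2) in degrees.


V1/V2 = 2049/5723 = 0.358029
theta_c = arcsin(0.358029) = 20.9792 degrees

20.9792


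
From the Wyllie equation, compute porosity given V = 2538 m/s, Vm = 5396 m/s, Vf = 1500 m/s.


1/V - 1/Vm = 1/2538 - 1/5396 = 0.00020869
1/Vf - 1/Vm = 1/1500 - 1/5396 = 0.00048134
phi = 0.00020869 / 0.00048134 = 0.4336

0.4336


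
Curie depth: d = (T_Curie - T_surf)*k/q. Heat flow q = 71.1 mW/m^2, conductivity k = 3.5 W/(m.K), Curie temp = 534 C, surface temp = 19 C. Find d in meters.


T_Curie - T_surf = 534 - 19 = 515 C
Convert q to W/m^2: 71.1 mW/m^2 = 0.0711 W/m^2
d = 515 * 3.5 / 0.0711 = 25351.62 m

25351.62


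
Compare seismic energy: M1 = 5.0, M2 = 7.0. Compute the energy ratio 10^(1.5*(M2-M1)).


M2 - M1 = 7.0 - 5.0 = 2.0
1.5 * 2.0 = 3.0
ratio = 10^3.0 = 1000.0

1000.0


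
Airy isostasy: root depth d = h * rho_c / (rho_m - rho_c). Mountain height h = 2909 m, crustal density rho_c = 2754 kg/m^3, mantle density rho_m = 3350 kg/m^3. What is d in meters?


rho_m - rho_c = 3350 - 2754 = 596
d = 2909 * 2754 / 596
= 8011386 / 596
= 13441.92 m

13441.92


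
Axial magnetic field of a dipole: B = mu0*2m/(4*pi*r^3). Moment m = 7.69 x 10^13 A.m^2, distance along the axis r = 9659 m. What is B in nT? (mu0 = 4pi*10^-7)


m = 7.69 x 10^13 = 76900000000000 A.m^2
2m = 153800000000000 A.m^2
r^3 = 9659^3 = 901148778179
B = (4pi*10^-7) * 153800000000000 / (4*pi * 901148778179) * 1e9
= 193270780.048844 / 11324169525274.26 * 1e9
= 17067.1041 nT

17067.1041


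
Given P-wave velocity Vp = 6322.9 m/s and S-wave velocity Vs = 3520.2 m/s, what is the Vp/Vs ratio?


Vp/Vs = 6322.9 / 3520.2
= 1.7962

1.7962


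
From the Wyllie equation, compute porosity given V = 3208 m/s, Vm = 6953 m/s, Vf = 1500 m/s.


1/V - 1/Vm = 1/3208 - 1/6953 = 0.0001679
1/Vf - 1/Vm = 1/1500 - 1/6953 = 0.00052284
phi = 0.0001679 / 0.00052284 = 0.3211

0.3211


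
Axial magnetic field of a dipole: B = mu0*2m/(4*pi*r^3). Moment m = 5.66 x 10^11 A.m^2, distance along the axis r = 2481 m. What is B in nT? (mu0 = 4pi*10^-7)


m = 5.66 x 10^11 = 566000000000 A.m^2
2m = 1132000000000 A.m^2
r^3 = 2481^3 = 15271450641
B = (4pi*10^-7) * 1132000000000 / (4*pi * 15271450641) * 1e9
= 1422513.153545 / 191906708573.7 * 1e9
= 7412.5244 nT

7412.5244


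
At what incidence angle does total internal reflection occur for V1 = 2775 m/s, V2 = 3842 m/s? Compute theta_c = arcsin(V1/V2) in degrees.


V1/V2 = 2775/3842 = 0.72228
theta_c = arcsin(0.72228) = 46.243 degrees

46.243


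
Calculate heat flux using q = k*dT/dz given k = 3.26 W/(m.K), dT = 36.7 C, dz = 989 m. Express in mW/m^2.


q = k * dT / dz * 1000
= 3.26 * 36.7 / 989 * 1000
= 0.120973 * 1000
= 120.9727 mW/m^2

120.9727


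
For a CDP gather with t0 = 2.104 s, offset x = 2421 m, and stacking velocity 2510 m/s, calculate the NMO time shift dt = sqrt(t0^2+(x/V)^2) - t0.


x/Vnmo = 2421/2510 = 0.964542
(x/Vnmo)^2 = 0.930341
t0^2 = 4.426816
sqrt(4.426816 + 0.930341) = 2.314553
dt = 2.314553 - 2.104 = 0.210553

0.210553


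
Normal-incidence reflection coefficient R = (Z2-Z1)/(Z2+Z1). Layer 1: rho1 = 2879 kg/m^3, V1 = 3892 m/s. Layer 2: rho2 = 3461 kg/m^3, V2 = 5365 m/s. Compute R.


Z1 = 2879 * 3892 = 11205068
Z2 = 3461 * 5365 = 18568265
R = (18568265 - 11205068) / (18568265 + 11205068) = 7363197 / 29773333 = 0.2473

0.2473


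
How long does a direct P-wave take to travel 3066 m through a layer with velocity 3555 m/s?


t = x / V
= 3066 / 3555
= 0.8624 s

0.8624


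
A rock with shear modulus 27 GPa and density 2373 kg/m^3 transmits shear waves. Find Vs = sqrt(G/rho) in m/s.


Convert G to Pa: G = 27e9 Pa
Compute G/rho = 27e9 / 2373 = 11378002.5284
Vs = sqrt(11378002.5284) = 3373.13 m/s

3373.13


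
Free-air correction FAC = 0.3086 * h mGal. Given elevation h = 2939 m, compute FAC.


FAC = 0.3086 * h
= 0.3086 * 2939
= 906.9754 mGal

906.9754


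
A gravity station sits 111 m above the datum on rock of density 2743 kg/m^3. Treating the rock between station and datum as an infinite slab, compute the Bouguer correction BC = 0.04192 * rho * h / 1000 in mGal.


BC = 0.04192 * rho * h / 1000
= 0.04192 * 2743 * 111 / 1000
= 12.7635 mGal

12.7635


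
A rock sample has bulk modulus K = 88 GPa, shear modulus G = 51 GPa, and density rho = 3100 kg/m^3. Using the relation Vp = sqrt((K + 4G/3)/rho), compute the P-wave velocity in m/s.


First compute the effective modulus:
K + 4G/3 = 88e9 + 4*51e9/3 = 156000000000.0 Pa
Then divide by density:
156000000000.0 / 3100 = 50322580.6452 Pa/(kg/m^3)
Take the square root:
Vp = sqrt(50322580.6452) = 7093.84 m/s

7093.84


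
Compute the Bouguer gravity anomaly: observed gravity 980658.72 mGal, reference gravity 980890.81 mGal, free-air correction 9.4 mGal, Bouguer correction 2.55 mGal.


BA = g_obs - g_ref + FAC - BC
= 980658.72 - 980890.81 + 9.4 - 2.55
= -225.24 mGal

-225.24


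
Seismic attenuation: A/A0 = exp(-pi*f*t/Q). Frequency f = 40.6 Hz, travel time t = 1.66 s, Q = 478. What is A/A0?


pi*f*t/Q = pi*40.6*1.66/478 = 0.442951
A/A0 = exp(-0.442951) = 0.642138

0.642138


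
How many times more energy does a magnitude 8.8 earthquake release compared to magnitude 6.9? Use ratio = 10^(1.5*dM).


M2 - M1 = 8.8 - 6.9 = 1.9
1.5 * 1.9 = 2.85
ratio = 10^2.85 = 707.95

707.95


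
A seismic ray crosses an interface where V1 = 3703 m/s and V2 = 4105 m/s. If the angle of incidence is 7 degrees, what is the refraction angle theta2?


sin(theta1) = sin(7 deg) = 0.121869
sin(theta2) = V2/V1 * sin(theta1) = 4105/3703 * 0.121869 = 0.1351
theta2 = arcsin(0.1351) = 7.7644 degrees

7.7644


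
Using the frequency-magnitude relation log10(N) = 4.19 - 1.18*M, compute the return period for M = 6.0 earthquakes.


log10(N) = 4.19 - 1.18*6.0 = -2.89
N = 10^-2.89 = 0.001288
T = 1/N = 1/0.001288 = 776.2471 years

776.2471


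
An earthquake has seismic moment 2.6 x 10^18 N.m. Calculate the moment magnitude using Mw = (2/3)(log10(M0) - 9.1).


log10(M0) = log10(2.6 x 10^18) = 18.415
Mw = 2/3 * (18.415 - 9.1)
= 2/3 * 9.315
= 6.21

6.21


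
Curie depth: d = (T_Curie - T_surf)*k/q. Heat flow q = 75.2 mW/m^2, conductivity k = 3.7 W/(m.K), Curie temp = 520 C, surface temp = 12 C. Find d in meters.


T_Curie - T_surf = 520 - 12 = 508 C
Convert q to W/m^2: 75.2 mW/m^2 = 0.0752 W/m^2
d = 508 * 3.7 / 0.0752 = 24994.68 m

24994.68


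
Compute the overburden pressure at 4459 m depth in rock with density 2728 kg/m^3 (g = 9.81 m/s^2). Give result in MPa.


P = rho * g * z / 1e6
= 2728 * 9.81 * 4459 / 1e6
= 119330331.12 / 1e6
= 119.3303 MPa

119.3303


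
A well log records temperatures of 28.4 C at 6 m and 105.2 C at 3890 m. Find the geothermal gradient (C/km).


dT = 105.2 - 28.4 = 76.8 C
dz = 3890 - 6 = 3884 m
gradient = dT/dz * 1000 = 76.8/3884 * 1000 = 19.7734 C/km

19.7734


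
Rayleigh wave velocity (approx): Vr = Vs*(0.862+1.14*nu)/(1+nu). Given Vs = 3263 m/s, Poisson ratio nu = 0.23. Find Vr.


Numerator factor = 0.862 + 1.14*0.23 = 1.1242
Denominator = 1 + 0.23 = 1.23
Vr = 3263 * 1.1242 / 1.23 = 2982.33 m/s

2982.33


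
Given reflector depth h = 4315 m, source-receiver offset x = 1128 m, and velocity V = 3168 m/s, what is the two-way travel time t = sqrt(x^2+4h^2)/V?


x^2 + 4h^2 = 1128^2 + 4*4315^2 = 1272384 + 74476900 = 75749284
sqrt(75749284) = 8703.4065
t = 8703.4065 / 3168 = 2.7473 s

2.7473


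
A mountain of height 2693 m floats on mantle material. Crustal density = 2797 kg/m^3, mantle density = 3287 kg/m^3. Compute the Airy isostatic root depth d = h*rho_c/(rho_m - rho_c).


rho_m - rho_c = 3287 - 2797 = 490
d = 2693 * 2797 / 490
= 7532321 / 490
= 15372.08 m

15372.08


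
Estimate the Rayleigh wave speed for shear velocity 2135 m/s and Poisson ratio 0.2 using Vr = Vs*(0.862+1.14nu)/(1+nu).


Numerator factor = 0.862 + 1.14*0.2 = 1.09
Denominator = 1 + 0.2 = 1.2
Vr = 2135 * 1.09 / 1.2 = 1939.29 m/s

1939.29


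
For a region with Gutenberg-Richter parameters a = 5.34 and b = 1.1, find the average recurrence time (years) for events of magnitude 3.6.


log10(N) = 5.34 - 1.1*3.6 = 1.38
N = 10^1.38 = 23.988329
T = 1/N = 1/23.988329 = 0.0417 years

0.0417


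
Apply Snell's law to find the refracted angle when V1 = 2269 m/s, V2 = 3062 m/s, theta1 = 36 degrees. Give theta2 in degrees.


sin(theta1) = sin(36 deg) = 0.587785
sin(theta2) = V2/V1 * sin(theta1) = 3062/2269 * 0.587785 = 0.793212
theta2 = arcsin(0.793212) = 52.4867 degrees

52.4867


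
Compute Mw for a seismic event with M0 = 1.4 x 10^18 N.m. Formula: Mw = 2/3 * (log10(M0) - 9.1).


log10(M0) = log10(1.4 x 10^18) = 18.1461
Mw = 2/3 * (18.1461 - 9.1)
= 2/3 * 9.0461
= 6.03

6.03


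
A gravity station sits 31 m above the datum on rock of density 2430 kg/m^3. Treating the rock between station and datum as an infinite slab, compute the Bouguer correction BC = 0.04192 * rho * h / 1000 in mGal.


BC = 0.04192 * rho * h / 1000
= 0.04192 * 2430 * 31 / 1000
= 3.1578 mGal

3.1578


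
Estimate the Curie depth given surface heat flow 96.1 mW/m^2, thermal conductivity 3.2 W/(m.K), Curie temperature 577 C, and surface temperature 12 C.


T_Curie - T_surf = 577 - 12 = 565 C
Convert q to W/m^2: 96.1 mW/m^2 = 0.0961 W/m^2
d = 565 * 3.2 / 0.0961 = 18813.74 m

18813.74


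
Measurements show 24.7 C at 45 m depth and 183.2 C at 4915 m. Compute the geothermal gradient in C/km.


dT = 183.2 - 24.7 = 158.5 C
dz = 4915 - 45 = 4870 m
gradient = dT/dz * 1000 = 158.5/4870 * 1000 = 32.5462 C/km

32.5462


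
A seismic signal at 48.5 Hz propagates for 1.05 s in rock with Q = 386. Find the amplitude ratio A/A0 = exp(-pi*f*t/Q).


pi*f*t/Q = pi*48.5*1.05/386 = 0.41447
A/A0 = exp(-0.41447) = 0.66069

0.66069


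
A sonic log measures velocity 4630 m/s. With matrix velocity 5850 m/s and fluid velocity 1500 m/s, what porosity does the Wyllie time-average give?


1/V - 1/Vm = 1/4630 - 1/5850 = 4.504e-05
1/Vf - 1/Vm = 1/1500 - 1/5850 = 0.00049573
phi = 4.504e-05 / 0.00049573 = 0.0909

0.0909


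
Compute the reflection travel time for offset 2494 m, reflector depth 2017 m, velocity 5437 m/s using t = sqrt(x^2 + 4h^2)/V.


x^2 + 4h^2 = 2494^2 + 4*2017^2 = 6220036 + 16273156 = 22493192
sqrt(22493192) = 4742.6988
t = 4742.6988 / 5437 = 0.8723 s

0.8723


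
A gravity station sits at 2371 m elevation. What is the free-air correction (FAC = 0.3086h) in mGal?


FAC = 0.3086 * h
= 0.3086 * 2371
= 731.6906 mGal

731.6906


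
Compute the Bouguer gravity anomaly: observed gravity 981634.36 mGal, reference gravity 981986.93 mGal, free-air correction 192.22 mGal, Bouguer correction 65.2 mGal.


BA = g_obs - g_ref + FAC - BC
= 981634.36 - 981986.93 + 192.22 - 65.2
= -225.55 mGal

-225.55


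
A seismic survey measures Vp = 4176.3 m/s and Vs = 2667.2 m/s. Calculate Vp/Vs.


Vp/Vs = 4176.3 / 2667.2
= 1.5658

1.5658


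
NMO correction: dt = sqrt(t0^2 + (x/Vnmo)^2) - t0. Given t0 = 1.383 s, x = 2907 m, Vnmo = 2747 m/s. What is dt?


x/Vnmo = 2907/2747 = 1.058245
(x/Vnmo)^2 = 1.119883
t0^2 = 1.912689
sqrt(1.912689 + 1.119883) = 1.741428
dt = 1.741428 - 1.383 = 0.358428

0.358428


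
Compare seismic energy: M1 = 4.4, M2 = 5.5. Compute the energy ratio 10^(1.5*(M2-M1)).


M2 - M1 = 5.5 - 4.4 = 1.1
1.5 * 1.1 = 1.65
ratio = 10^1.65 = 44.67

44.67


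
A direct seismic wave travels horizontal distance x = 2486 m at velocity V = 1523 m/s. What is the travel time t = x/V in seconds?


t = x / V
= 2486 / 1523
= 1.6323 s

1.6323


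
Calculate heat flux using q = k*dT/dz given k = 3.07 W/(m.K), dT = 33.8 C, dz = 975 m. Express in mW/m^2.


q = k * dT / dz * 1000
= 3.07 * 33.8 / 975 * 1000
= 0.106427 * 1000
= 106.4267 mW/m^2

106.4267


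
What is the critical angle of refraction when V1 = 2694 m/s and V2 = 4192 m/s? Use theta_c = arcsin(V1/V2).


V1/V2 = 2694/4192 = 0.642653
theta_c = arcsin(0.642653) = 39.9899 degrees

39.9899


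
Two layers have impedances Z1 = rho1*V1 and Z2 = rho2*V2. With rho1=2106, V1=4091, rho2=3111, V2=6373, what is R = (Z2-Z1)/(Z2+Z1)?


Z1 = 2106 * 4091 = 8615646
Z2 = 3111 * 6373 = 19826403
R = (19826403 - 8615646) / (19826403 + 8615646) = 11210757 / 28442049 = 0.3942

0.3942


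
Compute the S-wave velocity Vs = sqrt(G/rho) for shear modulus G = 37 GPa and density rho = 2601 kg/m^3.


Convert G to Pa: G = 37e9 Pa
Compute G/rho = 37e9 / 2601 = 14225297.9623
Vs = sqrt(14225297.9623) = 3771.64 m/s

3771.64


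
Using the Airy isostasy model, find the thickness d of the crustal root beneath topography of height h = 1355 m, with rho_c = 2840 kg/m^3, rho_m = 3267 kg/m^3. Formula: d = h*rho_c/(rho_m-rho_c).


rho_m - rho_c = 3267 - 2840 = 427
d = 1355 * 2840 / 427
= 3848200 / 427
= 9012.18 m

9012.18


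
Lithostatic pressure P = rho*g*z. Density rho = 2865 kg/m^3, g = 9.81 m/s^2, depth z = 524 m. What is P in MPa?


P = rho * g * z / 1e6
= 2865 * 9.81 * 524 / 1e6
= 14727360.6 / 1e6
= 14.7274 MPa

14.7274


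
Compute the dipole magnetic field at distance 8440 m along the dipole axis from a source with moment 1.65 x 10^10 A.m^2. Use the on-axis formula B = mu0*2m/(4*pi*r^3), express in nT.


m = 1.65 x 10^10 = 16500000000 A.m^2
2m = 33000000000 A.m^2
r^3 = 8440^3 = 601211584000
B = (4pi*10^-7) * 33000000000 / (4*pi * 601211584000) * 1e9
= 41469.023027 / 7555047582189.93 * 1e9
= 5.4889 nT

5.4889


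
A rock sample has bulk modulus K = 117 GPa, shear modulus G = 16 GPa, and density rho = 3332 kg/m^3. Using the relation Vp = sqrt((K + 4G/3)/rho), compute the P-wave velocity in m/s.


First compute the effective modulus:
K + 4G/3 = 117e9 + 4*16e9/3 = 138333333333.33 Pa
Then divide by density:
138333333333.33 / 3332 = 41516606.6427 Pa/(kg/m^3)
Take the square root:
Vp = sqrt(41516606.6427) = 6443.34 m/s

6443.34


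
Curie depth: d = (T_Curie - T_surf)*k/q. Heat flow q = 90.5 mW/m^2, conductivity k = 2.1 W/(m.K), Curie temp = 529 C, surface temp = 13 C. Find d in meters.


T_Curie - T_surf = 529 - 13 = 516 C
Convert q to W/m^2: 90.5 mW/m^2 = 0.0905 W/m^2
d = 516 * 2.1 / 0.0905 = 11973.48 m

11973.48


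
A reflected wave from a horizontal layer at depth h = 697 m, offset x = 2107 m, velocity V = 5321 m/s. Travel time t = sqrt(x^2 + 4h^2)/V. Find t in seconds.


x^2 + 4h^2 = 2107^2 + 4*697^2 = 4439449 + 1943236 = 6382685
sqrt(6382685) = 2526.3976
t = 2526.3976 / 5321 = 0.4748 s

0.4748


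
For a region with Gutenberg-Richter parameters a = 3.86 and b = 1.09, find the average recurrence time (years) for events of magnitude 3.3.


log10(N) = 3.86 - 1.09*3.3 = 0.263
N = 10^0.263 = 1.832314
T = 1/N = 1/1.832314 = 0.5458 years

0.5458


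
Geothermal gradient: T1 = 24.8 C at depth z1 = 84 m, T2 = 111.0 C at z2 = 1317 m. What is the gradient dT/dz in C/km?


dT = 111.0 - 24.8 = 86.2 C
dz = 1317 - 84 = 1233 m
gradient = dT/dz * 1000 = 86.2/1233 * 1000 = 69.9108 C/km

69.9108


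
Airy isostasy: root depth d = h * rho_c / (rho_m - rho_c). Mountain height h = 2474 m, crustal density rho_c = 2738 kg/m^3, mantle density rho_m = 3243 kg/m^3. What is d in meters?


rho_m - rho_c = 3243 - 2738 = 505
d = 2474 * 2738 / 505
= 6773812 / 505
= 13413.49 m

13413.49


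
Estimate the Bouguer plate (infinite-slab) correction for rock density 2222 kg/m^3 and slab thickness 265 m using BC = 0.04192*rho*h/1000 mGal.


BC = 0.04192 * rho * h / 1000
= 0.04192 * 2222 * 265 / 1000
= 24.6838 mGal

24.6838


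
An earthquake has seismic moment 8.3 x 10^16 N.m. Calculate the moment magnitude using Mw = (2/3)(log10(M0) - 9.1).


log10(M0) = log10(8.3 x 10^16) = 16.9191
Mw = 2/3 * (16.9191 - 9.1)
= 2/3 * 7.8191
= 5.21

5.21


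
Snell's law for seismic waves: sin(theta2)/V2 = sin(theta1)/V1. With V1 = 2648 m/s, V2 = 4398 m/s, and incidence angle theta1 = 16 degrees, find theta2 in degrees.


sin(theta1) = sin(16 deg) = 0.275637
sin(theta2) = V2/V1 * sin(theta1) = 4398/2648 * 0.275637 = 0.4578
theta2 = arcsin(0.4578) = 27.2452 degrees

27.2452


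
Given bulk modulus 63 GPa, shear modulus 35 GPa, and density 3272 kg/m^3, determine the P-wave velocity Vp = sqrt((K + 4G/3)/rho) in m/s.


First compute the effective modulus:
K + 4G/3 = 63e9 + 4*35e9/3 = 109666666666.67 Pa
Then divide by density:
109666666666.67 / 3272 = 33516707.4165 Pa/(kg/m^3)
Take the square root:
Vp = sqrt(33516707.4165) = 5789.36 m/s

5789.36


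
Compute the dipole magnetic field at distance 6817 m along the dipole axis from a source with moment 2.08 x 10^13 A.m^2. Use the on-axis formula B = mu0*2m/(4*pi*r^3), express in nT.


m = 2.08 x 10^13 = 20800000000000 A.m^2
2m = 41600000000000 A.m^2
r^3 = 6817^3 = 316796140513
B = (4pi*10^-7) * 41600000000000 / (4*pi * 316796140513) * 1e9
= 52276101.755734 / 3980977710884.96 * 1e9
= 13131.4731 nT

13131.4731


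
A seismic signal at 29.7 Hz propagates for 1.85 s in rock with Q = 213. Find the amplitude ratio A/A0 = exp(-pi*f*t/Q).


pi*f*t/Q = pi*29.7*1.85/213 = 0.810398
A/A0 = exp(-0.810398) = 0.444681

0.444681


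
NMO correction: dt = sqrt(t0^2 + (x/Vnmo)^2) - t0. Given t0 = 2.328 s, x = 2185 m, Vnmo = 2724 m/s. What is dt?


x/Vnmo = 2185/2724 = 0.802129
(x/Vnmo)^2 = 0.643411
t0^2 = 5.419584
sqrt(5.419584 + 0.643411) = 2.462315
dt = 2.462315 - 2.328 = 0.134315

0.134315


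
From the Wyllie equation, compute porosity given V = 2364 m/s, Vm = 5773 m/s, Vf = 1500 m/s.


1/V - 1/Vm = 1/2364 - 1/5773 = 0.00024979
1/Vf - 1/Vm = 1/1500 - 1/5773 = 0.00049345
phi = 0.00024979 / 0.00049345 = 0.5062

0.5062


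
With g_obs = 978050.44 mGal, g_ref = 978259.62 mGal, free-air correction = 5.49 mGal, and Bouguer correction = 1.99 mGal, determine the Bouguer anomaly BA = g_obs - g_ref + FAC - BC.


BA = g_obs - g_ref + FAC - BC
= 978050.44 - 978259.62 + 5.49 - 1.99
= -205.68 mGal

-205.68


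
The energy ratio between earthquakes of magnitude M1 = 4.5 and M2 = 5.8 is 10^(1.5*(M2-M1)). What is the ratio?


M2 - M1 = 5.8 - 4.5 = 1.3
1.5 * 1.3 = 1.95
ratio = 10^1.95 = 89.13

89.13


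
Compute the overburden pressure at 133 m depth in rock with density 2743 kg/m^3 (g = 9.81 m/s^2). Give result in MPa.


P = rho * g * z / 1e6
= 2743 * 9.81 * 133 / 1e6
= 3578874.39 / 1e6
= 3.5789 MPa

3.5789


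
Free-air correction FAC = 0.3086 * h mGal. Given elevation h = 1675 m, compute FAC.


FAC = 0.3086 * h
= 0.3086 * 1675
= 516.905 mGal

516.905


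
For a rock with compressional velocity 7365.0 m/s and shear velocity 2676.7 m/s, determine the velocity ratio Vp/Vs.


Vp/Vs = 7365.0 / 2676.7
= 2.7515

2.7515


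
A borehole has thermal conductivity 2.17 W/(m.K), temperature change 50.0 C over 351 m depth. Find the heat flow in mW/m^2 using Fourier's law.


q = k * dT / dz * 1000
= 2.17 * 50.0 / 351 * 1000
= 0.309117 * 1000
= 309.1168 mW/m^2

309.1168


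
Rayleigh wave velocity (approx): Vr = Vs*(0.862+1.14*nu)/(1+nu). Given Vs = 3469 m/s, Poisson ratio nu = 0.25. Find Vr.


Numerator factor = 0.862 + 1.14*0.25 = 1.147
Denominator = 1 + 0.25 = 1.25
Vr = 3469 * 1.147 / 1.25 = 3183.15 m/s

3183.15


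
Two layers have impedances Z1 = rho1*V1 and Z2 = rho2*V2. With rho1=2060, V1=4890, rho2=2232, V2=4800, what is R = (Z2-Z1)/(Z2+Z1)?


Z1 = 2060 * 4890 = 10073400
Z2 = 2232 * 4800 = 10713600
R = (10713600 - 10073400) / (10713600 + 10073400) = 640200 / 20787000 = 0.0308

0.0308


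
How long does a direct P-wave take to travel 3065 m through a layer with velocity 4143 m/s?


t = x / V
= 3065 / 4143
= 0.7398 s

0.7398


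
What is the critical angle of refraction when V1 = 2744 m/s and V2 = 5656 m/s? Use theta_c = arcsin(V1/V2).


V1/V2 = 2744/5656 = 0.485149
theta_c = arcsin(0.485149) = 29.0222 degrees

29.0222


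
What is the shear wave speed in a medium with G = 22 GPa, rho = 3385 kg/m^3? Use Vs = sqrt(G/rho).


Convert G to Pa: G = 22e9 Pa
Compute G/rho = 22e9 / 3385 = 6499261.4476
Vs = sqrt(6499261.4476) = 2549.36 m/s

2549.36


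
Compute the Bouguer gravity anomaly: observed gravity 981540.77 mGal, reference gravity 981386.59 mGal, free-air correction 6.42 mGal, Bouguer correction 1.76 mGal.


BA = g_obs - g_ref + FAC - BC
= 981540.77 - 981386.59 + 6.42 - 1.76
= 158.84 mGal

158.84


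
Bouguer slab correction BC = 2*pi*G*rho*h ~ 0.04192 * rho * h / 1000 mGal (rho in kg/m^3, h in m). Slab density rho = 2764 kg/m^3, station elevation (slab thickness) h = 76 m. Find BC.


BC = 0.04192 * rho * h / 1000
= 0.04192 * 2764 * 76 / 1000
= 8.8059 mGal

8.8059


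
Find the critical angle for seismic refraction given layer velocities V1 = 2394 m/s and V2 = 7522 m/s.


V1/V2 = 2394/7522 = 0.318266
theta_c = arcsin(0.318266) = 18.5581 degrees

18.5581


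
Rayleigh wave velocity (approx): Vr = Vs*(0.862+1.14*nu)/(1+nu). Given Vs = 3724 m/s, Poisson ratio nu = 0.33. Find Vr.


Numerator factor = 0.862 + 1.14*0.33 = 1.2382
Denominator = 1 + 0.33 = 1.33
Vr = 3724 * 1.2382 / 1.33 = 3466.96 m/s

3466.96


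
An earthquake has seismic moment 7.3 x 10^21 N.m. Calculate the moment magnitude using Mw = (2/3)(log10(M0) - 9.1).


log10(M0) = log10(7.3 x 10^21) = 21.8633
Mw = 2/3 * (21.8633 - 9.1)
= 2/3 * 12.7633
= 8.51

8.51


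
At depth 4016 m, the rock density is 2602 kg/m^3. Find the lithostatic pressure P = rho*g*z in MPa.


P = rho * g * z / 1e6
= 2602 * 9.81 * 4016 / 1e6
= 102510889.92 / 1e6
= 102.5109 MPa

102.5109


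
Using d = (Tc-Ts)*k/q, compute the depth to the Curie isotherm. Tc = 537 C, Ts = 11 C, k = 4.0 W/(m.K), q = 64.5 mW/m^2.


T_Curie - T_surf = 537 - 11 = 526 C
Convert q to W/m^2: 64.5 mW/m^2 = 0.0645 W/m^2
d = 526 * 4.0 / 0.0645 = 32620.16 m

32620.16


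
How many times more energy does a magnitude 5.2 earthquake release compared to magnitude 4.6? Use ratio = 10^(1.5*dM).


M2 - M1 = 5.2 - 4.6 = 0.6
1.5 * 0.6 = 0.9
ratio = 10^0.9 = 7.94

7.94


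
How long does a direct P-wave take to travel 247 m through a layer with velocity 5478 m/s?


t = x / V
= 247 / 5478
= 0.0451 s

0.0451


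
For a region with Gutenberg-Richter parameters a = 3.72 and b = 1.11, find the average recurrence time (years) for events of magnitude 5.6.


log10(N) = 3.72 - 1.11*5.6 = -2.496
N = 10^-2.496 = 0.003192
T = 1/N = 1/0.003192 = 313.3286 years

313.3286


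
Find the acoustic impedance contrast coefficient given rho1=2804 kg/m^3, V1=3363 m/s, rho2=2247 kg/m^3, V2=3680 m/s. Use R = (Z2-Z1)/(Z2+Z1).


Z1 = 2804 * 3363 = 9429852
Z2 = 2247 * 3680 = 8268960
R = (8268960 - 9429852) / (8268960 + 9429852) = -1160892 / 17698812 = -0.0656

-0.0656


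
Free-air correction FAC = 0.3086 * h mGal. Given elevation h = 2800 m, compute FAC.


FAC = 0.3086 * h
= 0.3086 * 2800
= 864.08 mGal

864.08


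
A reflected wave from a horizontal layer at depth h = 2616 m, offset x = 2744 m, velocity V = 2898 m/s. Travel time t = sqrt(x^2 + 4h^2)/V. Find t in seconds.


x^2 + 4h^2 = 2744^2 + 4*2616^2 = 7529536 + 27373824 = 34903360
sqrt(34903360) = 5907.9066
t = 5907.9066 / 2898 = 2.0386 s

2.0386


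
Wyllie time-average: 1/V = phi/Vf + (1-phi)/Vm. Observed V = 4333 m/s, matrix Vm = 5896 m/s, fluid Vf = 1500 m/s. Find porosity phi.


1/V - 1/Vm = 1/4333 - 1/5896 = 6.118e-05
1/Vf - 1/Vm = 1/1500 - 1/5896 = 0.00049706
phi = 6.118e-05 / 0.00049706 = 0.1231

0.1231


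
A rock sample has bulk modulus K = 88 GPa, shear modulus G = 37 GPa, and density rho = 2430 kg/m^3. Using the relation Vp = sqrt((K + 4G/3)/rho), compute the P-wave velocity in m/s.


First compute the effective modulus:
K + 4G/3 = 88e9 + 4*37e9/3 = 137333333333.33 Pa
Then divide by density:
137333333333.33 / 2430 = 56515775.0343 Pa/(kg/m^3)
Take the square root:
Vp = sqrt(56515775.0343) = 7517.7 m/s

7517.7


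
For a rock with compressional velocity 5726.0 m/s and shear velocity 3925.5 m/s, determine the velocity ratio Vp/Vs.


Vp/Vs = 5726.0 / 3925.5
= 1.4587

1.4587


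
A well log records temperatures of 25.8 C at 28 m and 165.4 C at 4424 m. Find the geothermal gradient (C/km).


dT = 165.4 - 25.8 = 139.6 C
dz = 4424 - 28 = 4396 m
gradient = dT/dz * 1000 = 139.6/4396 * 1000 = 31.7561 C/km

31.7561


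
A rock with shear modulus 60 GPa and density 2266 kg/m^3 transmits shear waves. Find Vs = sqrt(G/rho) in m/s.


Convert G to Pa: G = 60e9 Pa
Compute G/rho = 60e9 / 2266 = 26478375.9929
Vs = sqrt(26478375.9929) = 5145.71 m/s

5145.71


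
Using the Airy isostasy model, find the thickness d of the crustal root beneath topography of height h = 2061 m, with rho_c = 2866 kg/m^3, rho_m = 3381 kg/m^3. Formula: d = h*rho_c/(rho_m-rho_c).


rho_m - rho_c = 3381 - 2866 = 515
d = 2061 * 2866 / 515
= 5906826 / 515
= 11469.57 m

11469.57


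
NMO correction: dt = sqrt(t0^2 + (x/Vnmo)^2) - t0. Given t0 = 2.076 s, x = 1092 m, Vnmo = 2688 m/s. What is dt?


x/Vnmo = 1092/2688 = 0.40625
(x/Vnmo)^2 = 0.165039
t0^2 = 4.309776
sqrt(4.309776 + 0.165039) = 2.115376
dt = 2.115376 - 2.076 = 0.039376

0.039376


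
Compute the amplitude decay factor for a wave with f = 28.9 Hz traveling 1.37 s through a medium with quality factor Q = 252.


pi*f*t/Q = pi*28.9*1.37/252 = 0.493592
A/A0 = exp(-0.493592) = 0.61043

0.61043


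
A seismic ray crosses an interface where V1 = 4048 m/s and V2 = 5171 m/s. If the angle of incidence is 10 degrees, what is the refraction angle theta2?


sin(theta1) = sin(10 deg) = 0.173648
sin(theta2) = V2/V1 * sin(theta1) = 5171/4048 * 0.173648 = 0.221822
theta2 = arcsin(0.221822) = 12.8161 degrees

12.8161


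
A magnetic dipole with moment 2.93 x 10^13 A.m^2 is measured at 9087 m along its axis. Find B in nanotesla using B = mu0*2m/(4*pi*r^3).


m = 2.93 x 10^13 = 29300000000000 A.m^2
2m = 58600000000000 A.m^2
r^3 = 9087^3 = 750346021503
B = (4pi*10^-7) * 58600000000000 / (4*pi * 750346021503) * 1e9
= 73638931.800145 / 9429126195216.62 * 1e9
= 7809.7302 nT

7809.7302


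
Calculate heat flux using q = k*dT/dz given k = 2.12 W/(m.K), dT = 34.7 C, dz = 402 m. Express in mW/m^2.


q = k * dT / dz * 1000
= 2.12 * 34.7 / 402 * 1000
= 0.182995 * 1000
= 182.995 mW/m^2

182.995


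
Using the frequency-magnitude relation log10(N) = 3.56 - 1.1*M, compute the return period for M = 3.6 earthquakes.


log10(N) = 3.56 - 1.1*3.6 = -0.4
N = 10^-0.4 = 0.398107
T = 1/N = 1/0.398107 = 2.5119 years

2.5119
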